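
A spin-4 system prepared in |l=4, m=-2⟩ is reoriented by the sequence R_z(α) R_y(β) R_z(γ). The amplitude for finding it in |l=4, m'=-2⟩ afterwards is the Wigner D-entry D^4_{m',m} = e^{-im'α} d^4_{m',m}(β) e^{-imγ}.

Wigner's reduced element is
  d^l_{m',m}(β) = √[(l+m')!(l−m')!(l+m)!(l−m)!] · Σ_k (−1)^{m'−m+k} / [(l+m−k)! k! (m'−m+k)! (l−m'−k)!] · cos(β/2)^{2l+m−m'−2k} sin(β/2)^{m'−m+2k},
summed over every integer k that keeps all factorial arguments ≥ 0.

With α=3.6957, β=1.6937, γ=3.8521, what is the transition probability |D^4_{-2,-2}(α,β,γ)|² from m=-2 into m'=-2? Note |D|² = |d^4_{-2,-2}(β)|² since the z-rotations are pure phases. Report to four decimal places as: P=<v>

P=0.1428

Split into d^4_{-2,-2}(β=1.6937) × two z-phases.
With c≡cos(β/2)=0.662346 and s≡sin(β/2)=0.749198, N=[2·720·2·720]^{1/2}=1440.000000
The bounds max(0,m−m')=0 and min(l+m,l−m')=2 give 3 terms
  k=0: (−1)^0·1440.0000/(1440)·0.6623^8·0.7492^0 = +0.037041
  k=1: (−1)^1·1440.0000/(120)·0.6623^6·0.7492^2 = -0.568703
  k=2: (−1)^2·1440.0000/(96)·0.6623^4·0.7492^4 = +0.909532
d^4_{-2,-2}(1.6937) = +0.037041 -0.568703 +0.909532 = +0.377870
|D^4_{-2,-2}|² = |d^4_{-2,-2}(β)|² = (+0.377870)² = 0.142786 (the z-rotation phases have unit modulus)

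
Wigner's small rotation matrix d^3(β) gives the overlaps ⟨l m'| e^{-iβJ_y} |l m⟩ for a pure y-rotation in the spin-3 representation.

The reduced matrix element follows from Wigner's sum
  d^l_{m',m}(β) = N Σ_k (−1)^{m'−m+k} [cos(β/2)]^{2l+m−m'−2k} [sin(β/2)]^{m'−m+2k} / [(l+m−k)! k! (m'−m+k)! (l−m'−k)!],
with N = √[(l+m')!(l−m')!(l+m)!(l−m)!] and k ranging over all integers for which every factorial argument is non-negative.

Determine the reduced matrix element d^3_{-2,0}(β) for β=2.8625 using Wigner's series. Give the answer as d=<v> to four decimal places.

d=-0.0999

d^3_{-2,0}(β=2.8625) via Wigner's sum:
c=cos(2.8625/2)=0.139094, s=sin(2.8625/2)=0.990279; N=√[1·120·6·6]=65.726707
k∈{2,3} keeps every argument non-negative
  k=2: (−1)^0·65.7267/(12)·0.1391^4·0.9903^2 = +0.002011
  k=3: (−1)^1·65.7267/(12)·0.1391^2·0.9903^4 = -0.101908
d^3_{-2,0}(2.8625) = +0.002011 -0.101908 = -0.099897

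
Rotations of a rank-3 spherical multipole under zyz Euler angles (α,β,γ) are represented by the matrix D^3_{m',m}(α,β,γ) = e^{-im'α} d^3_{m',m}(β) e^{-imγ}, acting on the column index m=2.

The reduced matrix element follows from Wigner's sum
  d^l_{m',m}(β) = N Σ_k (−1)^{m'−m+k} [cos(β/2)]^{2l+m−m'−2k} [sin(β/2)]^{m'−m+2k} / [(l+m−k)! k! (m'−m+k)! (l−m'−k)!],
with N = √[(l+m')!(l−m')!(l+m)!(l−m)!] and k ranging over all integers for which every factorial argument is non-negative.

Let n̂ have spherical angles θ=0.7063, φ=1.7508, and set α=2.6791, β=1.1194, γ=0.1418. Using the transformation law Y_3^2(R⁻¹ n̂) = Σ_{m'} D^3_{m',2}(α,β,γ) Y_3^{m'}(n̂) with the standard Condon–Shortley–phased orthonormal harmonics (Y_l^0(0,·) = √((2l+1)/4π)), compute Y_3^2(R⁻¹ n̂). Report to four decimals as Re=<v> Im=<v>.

Need the full column D^3_{m',2} for m'=−3..3 at α=2.6791, β=1.1194, γ=0.1418.
cos(β/2)=0.847414, sin(β/2)=0.530932
d^3_{-3,2}: single k=5 term ⇒ +0.087572;  D = +0.008767+0.087132i
d^3_{-2,2}: k∈[4..5] ⇒ +0.285310 -0.022399 = +0.262911;  D = +0.093161-0.245852i
d^3_{-1,2}: k∈[3..4] ⇒ +0.576016 -0.113055 = +0.462960;  D = -0.339973+0.314246i
d^3_{0,2}: k∈[2..3] ⇒ +0.796199 -0.312542 = +0.483658;  D = +0.464338-0.135334i
d^3_{1,2}: k∈[1..2] ⇒ +0.733699 -0.576016 = +0.157684;  D = -0.155167-0.028058i
d^3_{2,2}: k∈[0..1] ⇒ +0.370318 -0.726827 = -0.356509;  D = -0.285659-0.213301i
d^3_{3,2}: single k=0 term ⇒ -0.568321;  D = +0.255822+0.507488i
Y_3^{m'}(θ=0.7063,φ=1.7508) and Σ D·Y over m':
  (+0.0088+0.0871i)·(+0.0586+0.0978i)  (+0.0932-0.2459i)·(-0.3065+0.1154i)  (-0.3400+0.3142i)·(-0.0711-0.3908i)  (+0.4643-0.1353i)·(-0.0301+0.0000i)  (-0.1552-0.0281i)·(+0.0711-0.3908i)  (-0.2857-0.2133i)·(-0.3065-0.1154i)  (+0.2558+0.5075i)·(-0.0586+0.0978i)
Y_3^2(R⁻¹ n̂) = +0.101092+0.358919i

Re=0.1011 Im=0.3589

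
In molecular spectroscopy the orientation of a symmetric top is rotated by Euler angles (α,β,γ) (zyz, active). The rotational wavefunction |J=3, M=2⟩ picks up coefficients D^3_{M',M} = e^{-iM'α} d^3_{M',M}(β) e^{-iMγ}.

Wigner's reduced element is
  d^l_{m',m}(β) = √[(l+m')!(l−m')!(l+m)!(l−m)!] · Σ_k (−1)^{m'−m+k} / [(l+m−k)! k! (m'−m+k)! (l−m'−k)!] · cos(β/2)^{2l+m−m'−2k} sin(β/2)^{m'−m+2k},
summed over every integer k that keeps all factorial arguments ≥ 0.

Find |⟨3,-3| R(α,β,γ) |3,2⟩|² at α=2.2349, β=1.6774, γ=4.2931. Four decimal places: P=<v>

D^3_{-3,2}(2.2349,1.6774,4.2931) = e^{-i·-3·2.2349}·d^3_{-3,2}(1.6774)·e^{-i·2·4.2931}. Compute d first:
With c≡cos(β/2)=0.668430 and s≡sin(β/2)=0.743775, N=[1·720·120·1]^{1/2}=293.938769
k∈{5} keeps every argument non-negative
  k=5: (−1)^0·293.9388/(120)·0.6684^1·0.7438^5 = +0.372683
d^3_{-3,2}(1.6774) = +0.372683
|D^3_{-3,2}|² = |d^3_{-3,2}(β)|² = (+0.372683)² = 0.138892 (the z-rotation phases have unit modulus)

P=0.1389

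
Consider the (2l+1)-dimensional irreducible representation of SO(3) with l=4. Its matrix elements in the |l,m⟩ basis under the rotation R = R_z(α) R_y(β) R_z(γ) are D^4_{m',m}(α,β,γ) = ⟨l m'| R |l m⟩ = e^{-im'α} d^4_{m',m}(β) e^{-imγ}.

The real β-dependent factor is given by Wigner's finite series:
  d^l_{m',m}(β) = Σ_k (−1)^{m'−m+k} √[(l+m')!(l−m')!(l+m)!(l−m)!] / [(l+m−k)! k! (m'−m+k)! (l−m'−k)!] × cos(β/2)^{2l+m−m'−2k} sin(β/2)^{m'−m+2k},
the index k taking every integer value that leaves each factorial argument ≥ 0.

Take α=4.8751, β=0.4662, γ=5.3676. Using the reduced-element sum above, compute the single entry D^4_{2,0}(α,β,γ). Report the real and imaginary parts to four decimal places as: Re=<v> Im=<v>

Re=-0.3470 Im=0.1171

D^4_{2,0}(4.8751,0.4662,5.3676) = e^{-i·2·4.8751}·d^4_{2,0}(0.4662)·e^{-i·0·5.3676}. Compute d first:
Half-angle: c=0.972955, s=0.230995. N=√(720·2·24·24)=910.735966
k: max(0,(0)−(2))=0 … min(4+(0),4−(2))=2
  k=0: (−1)^2·910.7360/(96)·0.9730^6·0.2310^2 = +0.429420
  k=1: (−1)^3·910.7360/(36)·0.9730^4·0.2310^4 = -0.064546
  k=2: (−1)^4·910.7360/(96)·0.9730^2·0.2310^6 = +0.001364
d^4_{2,0}(0.4662) = +0.429420 -0.064546 +0.001364 = +0.366238
Phases: e^{-i·(2)·4.8751}=-0.947516+0.319709i, e^{-i·(0)·5.3676}=+1.000000+0.000000i ⇒ D=-0.347016+0.117090i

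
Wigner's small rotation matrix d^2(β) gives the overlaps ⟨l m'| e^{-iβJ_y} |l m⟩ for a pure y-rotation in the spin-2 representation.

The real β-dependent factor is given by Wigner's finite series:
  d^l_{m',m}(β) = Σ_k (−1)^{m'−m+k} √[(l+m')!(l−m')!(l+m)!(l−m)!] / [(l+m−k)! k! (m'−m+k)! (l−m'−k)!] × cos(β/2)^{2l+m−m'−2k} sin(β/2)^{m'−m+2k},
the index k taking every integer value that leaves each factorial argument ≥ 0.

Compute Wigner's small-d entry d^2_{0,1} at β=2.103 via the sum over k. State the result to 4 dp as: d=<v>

d^2_{0,1}(β=2.103) via Wigner's sum:
c=cos(2.103/2)=0.496269, s=sin(2.103/2)=0.868169; N=√[2·2·6·1]=4.898979
k∈{1,2} keeps every argument non-negative
  k=1: (−1)^0·4.8990/(2)·0.4963^3·0.8682^1 = +0.259915
  k=2: (−1)^1·4.8990/(2)·0.4963^1·0.8682^3 = -0.795436
d^2_{0,1}(2.103) = +0.259915 -0.795436 = -0.535521

d=-0.5355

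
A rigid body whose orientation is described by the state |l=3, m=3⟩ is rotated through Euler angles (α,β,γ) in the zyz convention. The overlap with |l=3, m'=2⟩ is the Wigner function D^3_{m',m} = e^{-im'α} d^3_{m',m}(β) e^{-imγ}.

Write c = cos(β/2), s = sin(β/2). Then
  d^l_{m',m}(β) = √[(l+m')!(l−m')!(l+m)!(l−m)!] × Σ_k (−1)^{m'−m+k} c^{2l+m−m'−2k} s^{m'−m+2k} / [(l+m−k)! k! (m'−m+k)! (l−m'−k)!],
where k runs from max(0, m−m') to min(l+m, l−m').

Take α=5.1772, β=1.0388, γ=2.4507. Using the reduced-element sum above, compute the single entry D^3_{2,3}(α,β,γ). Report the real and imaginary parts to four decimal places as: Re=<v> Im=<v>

First d^3_{2,3}(β=1.0388), then the phase factors e^{-i(2)α} and e^{-i(3)γ}:
Half-angle: c=0.868117, s=0.496359. N=√(120·1·720·1)=293.938769
Admissible k: 1..1 (factorial args all ≥0)
  k=1: (−1)^0·293.9388/(120)·0.8681^5·0.4964^1 = +0.599465
d^3_{2,3}(1.0388) = +0.599465
D = (-0.598137+0.801394i)·(+0.599465)·(+0.481076-0.876679i) = +0.248667+0.545456i

Re=0.2487 Im=0.5455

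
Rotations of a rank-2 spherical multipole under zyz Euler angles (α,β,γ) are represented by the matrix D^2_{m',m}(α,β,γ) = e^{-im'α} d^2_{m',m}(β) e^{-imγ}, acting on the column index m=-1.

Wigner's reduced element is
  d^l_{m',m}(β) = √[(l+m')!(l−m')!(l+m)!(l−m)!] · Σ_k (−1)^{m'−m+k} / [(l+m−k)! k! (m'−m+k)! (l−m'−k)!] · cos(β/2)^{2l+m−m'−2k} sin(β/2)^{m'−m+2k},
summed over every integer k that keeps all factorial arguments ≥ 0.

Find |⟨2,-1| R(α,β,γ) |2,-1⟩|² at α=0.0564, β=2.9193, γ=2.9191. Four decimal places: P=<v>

P=0.0013

First d^2_{-1,-1}(β=2.9193), then the phase factors e^{-i(-1)α} and e^{-i(-1)γ}:
c=cos(2.9193/2)=0.110918, s=sin(2.9193/2)=0.993830; N=√[1·6·1·6]=6.000000
Admissible k: 0..1 (factorial args all ≥0)
  k=0: (−1)^0·6.0000/(6)·0.1109^4·0.9938^0 = +0.000151
  k=1: (−1)^1·6.0000/(2)·0.1109^2·0.9938^2 = -0.036454
d^2_{-1,-1}(2.9193) = +0.000151 -0.036454 = -0.036303
|D^2_{-1,-1}|² = |d^2_{-1,-1}(β)|² = (-0.036303)² = 0.001318 (the z-rotation phases have unit modulus)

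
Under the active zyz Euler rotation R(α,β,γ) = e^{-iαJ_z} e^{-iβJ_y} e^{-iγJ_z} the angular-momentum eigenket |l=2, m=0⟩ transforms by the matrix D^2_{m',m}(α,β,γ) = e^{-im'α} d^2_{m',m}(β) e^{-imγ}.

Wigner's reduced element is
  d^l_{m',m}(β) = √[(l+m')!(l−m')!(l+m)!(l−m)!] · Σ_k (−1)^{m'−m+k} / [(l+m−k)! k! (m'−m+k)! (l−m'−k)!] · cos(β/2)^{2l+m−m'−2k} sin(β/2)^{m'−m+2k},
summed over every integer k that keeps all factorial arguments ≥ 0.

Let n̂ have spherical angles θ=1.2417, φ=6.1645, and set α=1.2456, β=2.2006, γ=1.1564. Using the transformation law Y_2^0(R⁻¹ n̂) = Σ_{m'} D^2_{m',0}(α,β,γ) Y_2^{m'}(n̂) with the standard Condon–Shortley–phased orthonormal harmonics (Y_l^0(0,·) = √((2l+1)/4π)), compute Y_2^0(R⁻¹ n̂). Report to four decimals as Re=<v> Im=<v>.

Need the full column D^2_{m',0} for m'=−2..2 at α=1.2456, β=2.2006, γ=1.1564.
cos(β/2)=0.453329, sin(β/2)=0.891343
d^2_{-2,0}: single k=2 term ⇒ +0.399938;  D = -0.318289+0.242162i
d^2_{-1,0}: k∈[1..2] ⇒ +0.203404 -0.786365 = -0.582960;  D = -0.186253-0.552406i
d^2_{0,0}: k∈[0..2] ⇒ +0.042233 -0.653095 +0.631219 = +0.020357;  D = +0.020357+0.000000i
d^2_{1,0}: k∈[0..1] ⇒ -0.203404 +0.786365 = +0.582960;  D = +0.186253-0.552406i
d^2_{2,0}: single k=0 term ⇒ +0.399938;  D = -0.318289-0.242162i
Y_2^{m'}(θ=1.2417,φ=6.1645) and Σ D·Y over m':
  (-0.3183+0.2422i)·(+0.3362+0.0813i)  (-0.1863-0.5524i)·(+0.2346+0.0280i)  (+0.0204+0.0000i)·(-0.2166+0.0000i)  (+0.1863-0.5524i)·(-0.2346+0.0280i)  (-0.3183-0.2422i)·(+0.3362-0.0813i)
Y_2^0(R⁻¹ n̂) = -0.314327+0.000000i

Re=-0.3143 Im=0.0000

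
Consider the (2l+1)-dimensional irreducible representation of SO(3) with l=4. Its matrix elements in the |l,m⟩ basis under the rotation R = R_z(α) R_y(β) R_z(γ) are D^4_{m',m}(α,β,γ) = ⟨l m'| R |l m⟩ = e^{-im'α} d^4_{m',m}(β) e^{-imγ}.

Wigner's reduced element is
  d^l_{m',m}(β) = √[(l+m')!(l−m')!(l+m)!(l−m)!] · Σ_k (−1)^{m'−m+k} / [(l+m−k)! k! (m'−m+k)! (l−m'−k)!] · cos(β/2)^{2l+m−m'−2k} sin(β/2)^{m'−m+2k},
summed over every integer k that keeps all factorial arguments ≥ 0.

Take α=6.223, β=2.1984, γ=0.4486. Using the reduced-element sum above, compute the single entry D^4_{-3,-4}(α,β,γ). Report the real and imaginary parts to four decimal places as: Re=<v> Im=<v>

First d^4_{-3,-4}(β=2.1984), then the phase factors e^{-i(-3)α} and e^{-i(-4)γ}:
Half-angle: c=0.454309, s=0.890844. N=√(1·5040·1·40320)=14255.272709
The bounds max(0,m−m')=0 and min(l+m,l−m')=0 give 1 term
  k=0: (−1)^1·14255.2727/(5040)·0.4543^7·0.8908^1 = -0.010065
d^4_{-3,-4}(2.1984) = -0.010065
D = (+0.983744-0.179576i)·(-0.010065)·(-0.221745+0.975105i) = +0.000433-0.010055i

Re=0.0004 Im=-0.0101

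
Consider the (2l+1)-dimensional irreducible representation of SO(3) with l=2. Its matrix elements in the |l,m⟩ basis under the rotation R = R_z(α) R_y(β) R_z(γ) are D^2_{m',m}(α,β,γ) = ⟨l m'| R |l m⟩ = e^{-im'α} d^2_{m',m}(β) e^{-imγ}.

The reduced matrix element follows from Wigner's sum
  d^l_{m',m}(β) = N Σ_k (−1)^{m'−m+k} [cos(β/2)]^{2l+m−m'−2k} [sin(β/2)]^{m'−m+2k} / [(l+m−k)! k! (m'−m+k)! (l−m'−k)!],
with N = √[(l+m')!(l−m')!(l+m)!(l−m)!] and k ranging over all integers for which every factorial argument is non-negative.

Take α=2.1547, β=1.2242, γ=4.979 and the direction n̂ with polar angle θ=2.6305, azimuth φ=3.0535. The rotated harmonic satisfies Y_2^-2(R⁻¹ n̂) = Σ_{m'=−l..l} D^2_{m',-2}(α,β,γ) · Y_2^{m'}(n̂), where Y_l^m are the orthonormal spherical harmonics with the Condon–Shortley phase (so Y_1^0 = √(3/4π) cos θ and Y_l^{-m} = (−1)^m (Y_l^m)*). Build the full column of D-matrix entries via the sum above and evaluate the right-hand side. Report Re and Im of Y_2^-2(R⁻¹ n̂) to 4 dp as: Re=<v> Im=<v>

Need the full column D^2_{m',-2} for m'=−2..2 at α=2.1547, β=1.2242, γ=4.979.
cos(β/2)=0.818443, sin(β/2)=0.574587
d^2_{-2,-2}: single k=0 term ⇒ +0.448698;  D = -0.058270+0.444898i
d^2_{-1,-2}: single k=0 term ⇒ -0.630016;  D = -0.566287+0.276116i
d^2_{0,-2}: single k=0 term ⇒ +0.541708;  D = -0.466504-0.275356i
d^2_{1,-2}: single k=0 term ⇒ -0.310518;  D = -0.015731-0.310119i
d^2_{2,-2}: single k=0 term ⇒ +0.109000;  D = +0.087779-0.064620i
Y_2^{m'}(θ=2.6305,φ=3.0535) and Σ D·Y over m':
  (-0.0583+0.4449i)·(+0.0910+0.0162i)  (-0.5663+0.2761i)·(+0.3283+0.0290i)  (-0.4665-0.2754i)·(+0.4044+0.0000i)  (-0.0157-0.3101i)·(-0.3283+0.0290i)  (+0.0878-0.0646i)·(+0.0910-0.0162i)
Y_2^-2(R⁻¹ n̂) = -0.373996+0.096467i

Re=-0.3740 Im=0.0965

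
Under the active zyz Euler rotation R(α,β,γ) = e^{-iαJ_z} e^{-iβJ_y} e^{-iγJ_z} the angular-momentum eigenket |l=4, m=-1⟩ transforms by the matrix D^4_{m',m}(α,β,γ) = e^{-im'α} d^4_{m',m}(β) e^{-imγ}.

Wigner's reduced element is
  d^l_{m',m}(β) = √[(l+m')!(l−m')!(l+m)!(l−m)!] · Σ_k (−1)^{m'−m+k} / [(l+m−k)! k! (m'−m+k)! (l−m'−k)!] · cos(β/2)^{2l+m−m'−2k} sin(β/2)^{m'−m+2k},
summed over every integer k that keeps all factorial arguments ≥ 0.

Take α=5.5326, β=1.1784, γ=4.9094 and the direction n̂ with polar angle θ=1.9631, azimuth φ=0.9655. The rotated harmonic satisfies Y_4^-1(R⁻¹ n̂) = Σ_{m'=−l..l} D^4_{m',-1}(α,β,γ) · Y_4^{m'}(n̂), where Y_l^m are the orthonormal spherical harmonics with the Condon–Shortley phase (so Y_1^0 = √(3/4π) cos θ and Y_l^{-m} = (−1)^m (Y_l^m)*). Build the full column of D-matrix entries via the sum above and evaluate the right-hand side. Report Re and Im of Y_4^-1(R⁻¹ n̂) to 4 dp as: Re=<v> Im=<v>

Re=-0.2662 Im=-0.1511

Need the full column D^4_{m',-1} for m'=−4..4 at α=5.5326, β=1.1784, γ=4.9094.
cos(β/2)=0.831386, sin(β/2)=0.555696
d^4_{-4,-1}: single k=3 term ⇒ +0.510056;  D = -0.168299+0.481491i
d^4_{-3,-1}: k∈[2..3] ⇒ +0.809393 -0.602668 = +0.206725;  D = -0.182986+0.096185i
d^4_{-2,-1}: k∈[1..3] ⇒ +0.647278 -1.445874 +0.430635 = -0.367962;  D = +0.354959+0.096954i
d^4_{-1,-1}: k∈[0..3] ⇒ +0.228255 -1.529610 +1.366723 -0.203530 = -0.138163;  D = +0.072636+0.117528i
d^4_{0,-1}: k∈[0..3] ⇒ -0.682291 +1.828902 -0.817072 +0.060839 = +0.390378;  D = +0.076412-0.382827i
d^4_{1,-1}: k∈[0..3] ⇒ +1.019740 -1.366723 +0.305295 -0.009093 = -0.050780;  D = -0.041234+0.029637i
d^4_{2,-1}: k∈[0..2] ⇒ -0.963916 +0.645952 -0.057717 = -0.375681;  D = -0.372637-0.047727i
d^4_{3,-1}: k∈[0..1] ⇒ +0.602668 -0.161547 = +0.441121;  D = +0.281750+0.339418i
d^4_{4,-1}: single k=0 term ⇒ -0.227870;  D = +0.013154-0.227490i
Y_4^{m'}(θ=1.9631,φ=0.9655) and Σ D·Y over m':
  (-0.1683+0.4815i)·(-0.2425+0.2128i)  (-0.1830+0.0962i)·(+0.3663+0.0916i)  (+0.3550+0.0970i)·(-0.0023-0.0062i)  (+0.0726+0.1175i)·(+0.1880-0.2717i)  (+0.0764-0.3828i)·(-0.0674+0.0000i)  (-0.0412+0.0296i)·(-0.1880-0.2717i)  (-0.3726-0.0477i)·(-0.0023+0.0062i)  (+0.2818+0.3394i)·(-0.3663+0.0916i)  (+0.0132-0.2275i)·(-0.2425-0.2128i)
Y_4^-1(R⁻¹ n̂) = -0.266223-0.151067i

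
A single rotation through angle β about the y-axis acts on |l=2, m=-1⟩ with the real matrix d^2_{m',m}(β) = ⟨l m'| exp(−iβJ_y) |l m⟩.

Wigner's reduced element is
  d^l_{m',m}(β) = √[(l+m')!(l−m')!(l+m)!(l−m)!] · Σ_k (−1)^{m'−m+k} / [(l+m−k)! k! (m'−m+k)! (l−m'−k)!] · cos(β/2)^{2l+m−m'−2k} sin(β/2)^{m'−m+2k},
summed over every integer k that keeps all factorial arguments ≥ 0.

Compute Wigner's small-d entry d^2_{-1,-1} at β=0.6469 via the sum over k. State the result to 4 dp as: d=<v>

d=0.5357

d^2_{-1,-1}(β=0.6469) via Wigner's sum:
Half-angle: c=0.948145, s=0.317840. N=√(1·6·1·6)=6.000000
k: max(0,(-1)−(-1))=0 … min(2+(-1),2−(-1))=1
  k=0: (−1)^0·6.0000/(6)·0.9481^4·0.3178^0 = +0.808161
  k=1: (−1)^1·6.0000/(2)·0.9481^2·0.3178^2 = -0.272450
d^2_{-1,-1}(0.6469) = +0.808161 -0.272450 = +0.535712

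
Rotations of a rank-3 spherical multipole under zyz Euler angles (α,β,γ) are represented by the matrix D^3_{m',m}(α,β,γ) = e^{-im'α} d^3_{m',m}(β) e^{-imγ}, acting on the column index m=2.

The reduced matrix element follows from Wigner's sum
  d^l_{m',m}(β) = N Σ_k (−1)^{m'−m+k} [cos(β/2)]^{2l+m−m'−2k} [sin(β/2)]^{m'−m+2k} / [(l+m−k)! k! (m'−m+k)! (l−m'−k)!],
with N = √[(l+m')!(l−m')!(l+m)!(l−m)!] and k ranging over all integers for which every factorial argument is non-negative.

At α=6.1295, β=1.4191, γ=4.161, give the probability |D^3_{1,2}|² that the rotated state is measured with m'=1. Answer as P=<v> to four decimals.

Split into d^3_{1,2}(β=1.4191) × two z-phases.
Half-angle: c=0.758655, s=0.651492. N=√(24·2·120·1)=75.894664
k: max(0,(2)−(1))=1 … min(3+(2),3−(1))=2
  k=1: (−1)^0·75.8947/(24)·0.7587^5·0.6515^1 = +0.517763
  k=2: (−1)^1·75.8947/(12)·0.7587^3·0.6515^3 = -0.763645
d^3_{1,2}(1.4191) = +0.517763 -0.763645 = -0.245881
|D^3_{1,2}|² = |d^3_{1,2}(β)|² = (-0.245881)² = 0.060458 (the z-rotation phases have unit modulus)

P=0.0605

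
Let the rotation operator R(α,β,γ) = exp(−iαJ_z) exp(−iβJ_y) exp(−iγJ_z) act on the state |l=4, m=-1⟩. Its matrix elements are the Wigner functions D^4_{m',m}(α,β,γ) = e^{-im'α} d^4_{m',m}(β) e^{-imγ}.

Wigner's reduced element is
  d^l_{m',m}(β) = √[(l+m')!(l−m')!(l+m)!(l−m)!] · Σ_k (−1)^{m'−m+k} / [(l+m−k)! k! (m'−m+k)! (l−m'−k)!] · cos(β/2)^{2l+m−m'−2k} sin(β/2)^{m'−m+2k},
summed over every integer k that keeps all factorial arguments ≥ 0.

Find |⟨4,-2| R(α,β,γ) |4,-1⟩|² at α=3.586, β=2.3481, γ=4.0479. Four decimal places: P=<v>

Split into d^4_{-2,-1}(β=2.3481) × two z-phases.
c=cos(2.3481/2)=0.386419, s=sin(2.3481/2)=0.922323; N=√[2·720·6·120]=1018.233765
The bounds max(0,m−m')=1 and min(l+m,l−m')=3 give 3 terms
  k=1: (−1)^0·1018.2338/(240)·0.3864^7·0.9223^1 = +0.005034
  k=2: (−1)^1·1018.2338/(48)·0.3864^5·0.9223^3 = -0.143400
  k=3: (−1)^2·1018.2338/(72)·0.3864^3·0.9223^5 = +0.544637
d^4_{-2,-1}(2.3481) = +0.005034 -0.143400 +0.544637 = +0.406271
|D^4_{-2,-1}|² = |d^4_{-2,-1}(β)|² = (+0.406271)² = 0.165056 (the z-rotation phases have unit modulus)

P=0.1651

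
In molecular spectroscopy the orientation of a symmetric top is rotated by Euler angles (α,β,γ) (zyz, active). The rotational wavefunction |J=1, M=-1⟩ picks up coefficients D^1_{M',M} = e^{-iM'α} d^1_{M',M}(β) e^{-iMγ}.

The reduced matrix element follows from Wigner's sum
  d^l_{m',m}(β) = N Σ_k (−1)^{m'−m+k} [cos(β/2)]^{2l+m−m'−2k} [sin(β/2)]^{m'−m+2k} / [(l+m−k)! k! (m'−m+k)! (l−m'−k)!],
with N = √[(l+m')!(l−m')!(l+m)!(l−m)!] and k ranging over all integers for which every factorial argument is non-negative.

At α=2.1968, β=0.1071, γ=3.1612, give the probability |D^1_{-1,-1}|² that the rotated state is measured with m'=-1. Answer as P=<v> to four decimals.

Split into d^1_{-1,-1}(β=0.1071) × two z-phases.
Half-angle: c=0.998567, s=0.053524. N=√(1·2·1·2)=2.000000
k∈{0} keeps every argument non-negative
  k=0: (−1)^0·2.0000/(2)·0.9986^2·0.0535^0 = +0.997135
d^1_{-1,-1}(0.1071) = +0.997135
|D^1_{-1,-1}|² = |d^1_{-1,-1}(β)|² = (+0.997135)² = 0.994278 (the z-rotation phases have unit modulus)

P=0.9943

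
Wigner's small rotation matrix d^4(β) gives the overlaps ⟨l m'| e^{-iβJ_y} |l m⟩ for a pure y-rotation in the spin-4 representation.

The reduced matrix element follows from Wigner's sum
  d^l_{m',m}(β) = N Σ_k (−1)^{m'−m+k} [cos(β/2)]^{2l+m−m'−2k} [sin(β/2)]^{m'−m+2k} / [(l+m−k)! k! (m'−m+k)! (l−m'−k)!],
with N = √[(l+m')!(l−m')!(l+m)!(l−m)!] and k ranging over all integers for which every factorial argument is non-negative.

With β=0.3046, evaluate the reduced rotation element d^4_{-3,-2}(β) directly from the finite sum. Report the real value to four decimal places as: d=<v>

d^4_{-3,-2}(β=0.3046) via Wigner's sum:
c=cos(0.3046/2)=0.988425, s=sin(0.3046/2)=0.151712; N=√[1·5040·2·720]=2693.993318
k: max(0,(-2)−(-3))=1 … min(4+(-2),4−(-3))=2
  k=1: (−1)^0·2693.9933/(720)·0.9884^7·0.1517^1 = +0.523226
  k=2: (−1)^1·2693.9933/(240)·0.9884^5·0.1517^3 = -0.036980
d^4_{-3,-2}(0.3046) = +0.523226 -0.036980 = +0.486246

d=0.4862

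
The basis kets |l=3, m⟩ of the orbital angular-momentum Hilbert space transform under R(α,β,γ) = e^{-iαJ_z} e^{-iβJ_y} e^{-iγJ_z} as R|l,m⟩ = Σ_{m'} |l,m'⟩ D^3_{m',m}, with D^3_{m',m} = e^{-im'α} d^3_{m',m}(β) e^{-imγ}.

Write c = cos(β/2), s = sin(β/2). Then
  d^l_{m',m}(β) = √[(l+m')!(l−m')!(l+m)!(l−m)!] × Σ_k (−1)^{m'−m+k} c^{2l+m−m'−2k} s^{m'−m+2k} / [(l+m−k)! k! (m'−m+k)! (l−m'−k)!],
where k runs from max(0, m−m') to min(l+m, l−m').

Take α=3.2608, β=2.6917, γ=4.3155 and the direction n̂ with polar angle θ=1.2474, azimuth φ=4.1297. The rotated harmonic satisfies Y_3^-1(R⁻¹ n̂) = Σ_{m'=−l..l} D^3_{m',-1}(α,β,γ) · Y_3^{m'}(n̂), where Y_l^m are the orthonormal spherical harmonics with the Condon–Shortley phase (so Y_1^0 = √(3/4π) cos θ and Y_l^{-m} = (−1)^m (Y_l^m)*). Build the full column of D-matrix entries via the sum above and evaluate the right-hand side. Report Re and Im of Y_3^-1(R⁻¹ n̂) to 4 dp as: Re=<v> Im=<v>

Need the full column D^3_{m',-1} for m'=−3..3 at α=3.2608, β=2.6917, γ=4.3155.
cos(β/2)=0.223054, sin(β/2)=0.974806
d^3_{-3,-1}: single k=2 term ⇒ +0.009110;  D = +0.000358+0.009103i
d^3_{-2,-1}: k∈[1..2] ⇒ +0.001702 -0.065015 = -0.063313;  D = +0.009992+0.062520i
d^3_{-1,-1}: k∈[0..2] ⇒ +0.000123 -0.018818 +0.269553 = +0.250859;  D = +0.068767+0.241249i
d^3_{0,-1}: k∈[0..2] ⇒ -0.001864 +0.106831 -0.680130 = -0.575163;  D = +0.222330+0.530455i
d^3_{1,-1}: k∈[0..2] ⇒ +0.014113 -0.359404 +0.858044 = +0.512753;  D = +0.253038+0.445968i
d^3_{2,-1}: k∈[0..1] ⇒ -0.065015 +0.620871 = +0.555856;  D = -0.329857-0.447403i
d^3_{3,-1}: single k=0 term ⇒ +0.173996;  D = +0.119175+0.126774i
Y_3^{m'}(θ=1.2474,φ=4.1297) and Σ D·Y over m':
  (+0.0004+0.0091i)·(+0.3501+0.0627i)  (+0.0100+0.0625i)·(-0.1152-0.2683i)  (+0.0688+0.2412i)·(+0.0835-0.1267i)  (+0.2223+0.5305i)·(-0.2959+0.0000i)  (+0.2530+0.4460i)·(-0.0835-0.1267i)  (-0.3299-0.4474i)·(-0.1152+0.2683i)  (+0.1192+0.1268i)·(-0.3501+0.0627i)
Y_3^-1(R⁻¹ n̂) = +0.129414-0.295366i

Re=0.1294 Im=-0.2954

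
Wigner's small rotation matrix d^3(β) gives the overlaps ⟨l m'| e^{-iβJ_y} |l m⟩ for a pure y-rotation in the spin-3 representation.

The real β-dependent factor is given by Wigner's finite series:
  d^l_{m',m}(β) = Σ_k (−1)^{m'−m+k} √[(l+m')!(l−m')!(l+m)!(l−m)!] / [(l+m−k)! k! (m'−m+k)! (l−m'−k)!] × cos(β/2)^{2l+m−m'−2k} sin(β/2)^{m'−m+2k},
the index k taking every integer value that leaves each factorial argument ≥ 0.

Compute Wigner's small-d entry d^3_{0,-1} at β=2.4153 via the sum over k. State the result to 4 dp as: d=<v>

d=-0.5161

d^3_{0,-1}(β=2.4153) via Wigner's sum:
c=cos(2.4153/2)=0.355217, s=sin(2.4153/2)=0.934784; N=√[6·6·2·24]=41.569219
k: max(0,(-1)−(0))=0 … min(3+(-1),3−(0))=2
  k=0: (−1)^1·41.5692/(12)·0.3552^5·0.9348^1 = -0.018313
  k=1: (−1)^2·41.5692/(4)·0.3552^3·0.9348^3 = +0.380476
  k=2: (−1)^3·41.5692/(12)·0.3552^1·0.9348^5 = -0.878295
d^3_{0,-1}(2.4153) = -0.018313 +0.380476 -0.878295 = -0.516133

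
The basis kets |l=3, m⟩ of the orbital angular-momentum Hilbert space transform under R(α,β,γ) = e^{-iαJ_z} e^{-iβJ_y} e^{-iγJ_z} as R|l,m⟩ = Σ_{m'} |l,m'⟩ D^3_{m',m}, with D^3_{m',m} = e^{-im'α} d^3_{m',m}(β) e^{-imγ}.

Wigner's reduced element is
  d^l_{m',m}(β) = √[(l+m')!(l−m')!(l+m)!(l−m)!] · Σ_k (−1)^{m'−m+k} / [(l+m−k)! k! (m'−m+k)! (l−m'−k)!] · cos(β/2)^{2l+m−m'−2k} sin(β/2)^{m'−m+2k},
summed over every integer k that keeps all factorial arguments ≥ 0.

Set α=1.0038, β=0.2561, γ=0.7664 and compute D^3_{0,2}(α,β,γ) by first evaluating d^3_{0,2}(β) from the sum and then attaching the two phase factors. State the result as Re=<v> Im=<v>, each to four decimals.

Re=0.0032 Im=-0.0849

Split into d^3_{0,2}(β=0.2561) × two z-phases.
Half-angle: c=0.991813, s=0.127700. N=√(6·6·120·1)=65.726707
Admissible k: 2..3 (factorial args all ≥0)
  k=2: (−1)^0·65.7267/(12)·0.9918^4·0.1277^2 = +0.086430
  k=3: (−1)^1·65.7267/(12)·0.9918^2·0.1277^4 = -0.001433
d^3_{0,2}(0.2561) = +0.086430 -0.001433 = +0.084997
Attach z-rotation phases: D = e^{-i(0)(1.0038)}·(+0.084997)·e^{-i(2)(0.7664)} = +0.003229-0.084936i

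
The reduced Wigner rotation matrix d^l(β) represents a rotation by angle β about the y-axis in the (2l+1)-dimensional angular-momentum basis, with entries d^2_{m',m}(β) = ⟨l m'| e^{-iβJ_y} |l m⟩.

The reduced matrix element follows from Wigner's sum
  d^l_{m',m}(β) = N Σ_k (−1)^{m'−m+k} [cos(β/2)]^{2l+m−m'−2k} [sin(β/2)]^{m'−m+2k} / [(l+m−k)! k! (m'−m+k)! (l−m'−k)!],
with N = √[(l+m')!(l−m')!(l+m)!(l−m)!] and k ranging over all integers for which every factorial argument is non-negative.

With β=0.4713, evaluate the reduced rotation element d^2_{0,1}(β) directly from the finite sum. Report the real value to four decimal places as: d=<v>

d=0.4955

d^2_{0,1}(β=0.4713) via Wigner's sum:
c=cos(0.4713/2)=0.972363, s=sin(0.4713/2)=0.233475; N=√[2·2·6·1]=4.898979
k∈{1,2} keeps every argument non-negative
  k=1: (−1)^0·4.8990/(2)·0.9724^3·0.2335^1 = +0.525776
  k=2: (−1)^1·4.8990/(2)·0.9724^1·0.2335^3 = -0.030313
d^2_{0,1}(0.4713) = +0.525776 -0.030313 = +0.495464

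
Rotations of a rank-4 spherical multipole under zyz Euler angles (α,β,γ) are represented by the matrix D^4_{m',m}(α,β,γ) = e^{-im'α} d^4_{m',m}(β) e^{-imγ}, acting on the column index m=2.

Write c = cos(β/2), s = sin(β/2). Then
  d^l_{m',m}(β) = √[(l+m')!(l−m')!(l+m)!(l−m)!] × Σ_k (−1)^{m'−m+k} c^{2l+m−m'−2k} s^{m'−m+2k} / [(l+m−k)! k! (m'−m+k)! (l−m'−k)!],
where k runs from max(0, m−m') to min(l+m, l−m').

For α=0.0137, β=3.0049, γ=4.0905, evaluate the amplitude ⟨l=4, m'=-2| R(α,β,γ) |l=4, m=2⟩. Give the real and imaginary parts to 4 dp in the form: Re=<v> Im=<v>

Re=-0.2735 Im=-0.8853

Split into d^4_{-2,2}(β=3.0049) × two z-phases.
With c≡cos(β/2)=0.068293 and s≡sin(β/2)=0.997665, N=[2·720·720·2]^{1/2}=1440.000000
Admissible k: 4..6 (factorial args all ≥0)
  k=4: (−1)^0·1440.0000/(96)·0.0683^4·0.9977^4 = +0.000323
  k=5: (−1)^1·1440.0000/(120)·0.0683^2·0.9977^6 = -0.055188
  k=6: (−1)^2·1440.0000/(1440)·0.0683^0·0.9977^8 = +0.981474
d^4_{-2,2}(3.0049) = +0.000323 -0.055188 +0.981474 = +0.926610
Phases: e^{-i·(-2)·0.0137}=+0.999625+0.027397i, e^{-i·(2)·4.0905}=-0.321221-0.947004i ⇒ D=-0.273494-0.885328i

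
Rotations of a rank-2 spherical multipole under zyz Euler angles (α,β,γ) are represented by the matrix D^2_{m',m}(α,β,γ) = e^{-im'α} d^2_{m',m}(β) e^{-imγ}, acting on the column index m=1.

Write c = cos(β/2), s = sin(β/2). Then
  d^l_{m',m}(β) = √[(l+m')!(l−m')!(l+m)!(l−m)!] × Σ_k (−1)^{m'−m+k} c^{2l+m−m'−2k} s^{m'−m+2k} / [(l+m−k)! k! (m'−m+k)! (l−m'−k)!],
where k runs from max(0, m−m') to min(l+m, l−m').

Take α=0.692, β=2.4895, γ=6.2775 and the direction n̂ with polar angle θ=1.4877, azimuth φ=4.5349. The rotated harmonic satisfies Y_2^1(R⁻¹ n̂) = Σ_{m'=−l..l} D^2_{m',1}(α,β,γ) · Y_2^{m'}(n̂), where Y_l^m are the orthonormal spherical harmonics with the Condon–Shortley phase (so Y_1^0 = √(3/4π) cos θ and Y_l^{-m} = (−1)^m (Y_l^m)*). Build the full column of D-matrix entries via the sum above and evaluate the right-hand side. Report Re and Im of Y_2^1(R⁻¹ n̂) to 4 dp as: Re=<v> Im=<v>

Re=0.2278 Im=-0.2610

Need the full column D^2_{m',1} for m'=−2..2 at α=0.692, β=2.4895, γ=6.2775.
cos(β/2)=0.320300, sin(β/2)=0.947316
d^2_{-2,1}: single k=3 term ⇒ +0.544593;  D = +0.098093+0.535686i
d^2_{-1,1}: k∈[2..3] ⇒ +0.276201 -0.805341 = -0.529140;  D = -0.405496-0.339943i
d^2_{0,1}: k∈[1..2] ⇒ +0.076250 -0.666987 = -0.590737;  D = -0.590727-0.003359i
d^2_{1,1}: k∈[0..1] ⇒ +0.010525 -0.276201 = -0.265676;  D = -0.205523+0.168356i
d^2_{2,1}: single k=0 term ⇒ -0.062258;  D = -0.011910+0.061108i
Y_2^{m'}(θ=1.4877,φ=4.5349) and Σ D·Y over m':
  (+0.0981+0.5357i)·(-0.3597-0.1333i)  (-0.4055-0.3399i)·(-0.0113+0.0629i)  (-0.5907-0.0034i)·(-0.3089+0.0000i)  (-0.2055+0.1684i)·(+0.0113+0.0629i)  (-0.0119+0.0611i)·(-0.3597+0.1333i)
Y_2^1(R⁻¹ n̂) = +0.227785-0.260991i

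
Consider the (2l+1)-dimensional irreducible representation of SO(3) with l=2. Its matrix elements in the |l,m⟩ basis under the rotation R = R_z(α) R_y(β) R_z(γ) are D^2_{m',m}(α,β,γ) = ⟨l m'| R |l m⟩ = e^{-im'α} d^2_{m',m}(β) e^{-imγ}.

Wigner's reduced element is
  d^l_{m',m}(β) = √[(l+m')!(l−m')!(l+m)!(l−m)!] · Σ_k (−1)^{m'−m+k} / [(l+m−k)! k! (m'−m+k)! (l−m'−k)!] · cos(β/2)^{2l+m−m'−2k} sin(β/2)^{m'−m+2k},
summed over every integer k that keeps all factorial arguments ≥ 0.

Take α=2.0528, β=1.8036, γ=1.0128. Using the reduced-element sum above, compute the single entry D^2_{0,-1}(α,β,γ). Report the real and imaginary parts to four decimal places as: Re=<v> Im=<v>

Re=0.1456 Im=0.2332

Split into d^2_{0,-1}(β=1.8036) × two z-phases.
c=cos(1.8036/2)=0.620199, s=sin(1.8036/2)=0.784445; N=√[2·2·1·6]=4.898979
k∈{0,1} keeps every argument non-negative
  k=0: (−1)^1·4.8990/(2)·0.6202^3·0.7844^1 = -0.458386
  k=1: (−1)^2·4.8990/(2)·0.6202^1·0.7844^3 = +0.733320
d^2_{0,-1}(1.8036) = -0.458386 +0.733320 = +0.274934
Attach z-rotation phases: D = e^{-i(0)(2.0528)}·(+0.274934)·e^{-i(-1)(1.0128)} = +0.145574+0.233232i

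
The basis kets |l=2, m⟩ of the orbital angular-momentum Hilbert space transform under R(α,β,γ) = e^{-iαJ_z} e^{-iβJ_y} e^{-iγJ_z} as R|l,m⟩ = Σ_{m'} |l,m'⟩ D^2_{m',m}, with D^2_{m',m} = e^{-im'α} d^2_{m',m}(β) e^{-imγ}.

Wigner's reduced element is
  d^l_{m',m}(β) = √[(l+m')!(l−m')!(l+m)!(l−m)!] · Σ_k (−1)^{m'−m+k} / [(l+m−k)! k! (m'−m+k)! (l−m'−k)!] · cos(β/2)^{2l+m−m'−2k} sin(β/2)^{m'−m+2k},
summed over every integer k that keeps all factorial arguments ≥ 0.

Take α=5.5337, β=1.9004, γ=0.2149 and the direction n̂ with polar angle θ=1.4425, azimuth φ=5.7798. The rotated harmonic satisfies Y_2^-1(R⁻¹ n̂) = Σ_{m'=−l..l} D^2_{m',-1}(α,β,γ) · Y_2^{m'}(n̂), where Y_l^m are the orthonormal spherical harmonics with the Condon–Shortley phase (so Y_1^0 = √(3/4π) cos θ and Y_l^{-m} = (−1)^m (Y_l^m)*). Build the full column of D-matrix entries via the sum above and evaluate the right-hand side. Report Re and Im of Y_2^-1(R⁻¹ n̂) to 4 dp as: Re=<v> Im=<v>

Re=-0.2489 Im=-0.2203

Need the full column D^2_{m',-1} for m'=−2..2 at α=5.5337, β=1.9004, γ=0.2149.
cos(β/2)=0.581520, sin(β/2)=0.813532
d^2_{-2,-1}: single k=1 term ⇒ +0.319963;  D = +0.090490-0.306900i
d^2_{-1,-1}: k∈[0..1] ⇒ +0.114356 -0.671429 = -0.557073;  D = -0.479350+0.283820i
d^2_{0,-1}: k∈[0..1] ⇒ -0.391873 +0.766945 = +0.375072;  D = +0.366445+0.079984i
d^2_{1,-1}: k∈[0..1] ⇒ +0.671429 -0.438024 = +0.233405;  D = +0.133023+0.191789i
d^2_{2,-1}: single k=0 term ⇒ -0.626208;  D = +0.089289-0.619810i
Y_2^{m'}(θ=1.4425,φ=5.7798) and Σ D·Y over m':
  (+0.0905-0.3069i)·(+0.2031+0.3211i)  (-0.4794+0.2838i)·(+0.0859+0.0473i)  (+0.3664+0.0800i)·(-0.2999+0.0000i)  (+0.1330+0.1918i)·(-0.0859+0.0473i)  (+0.0893-0.6198i)·(+0.2031-0.3211i)
Y_2^-1(R⁻¹ n̂) = -0.248933-0.220309i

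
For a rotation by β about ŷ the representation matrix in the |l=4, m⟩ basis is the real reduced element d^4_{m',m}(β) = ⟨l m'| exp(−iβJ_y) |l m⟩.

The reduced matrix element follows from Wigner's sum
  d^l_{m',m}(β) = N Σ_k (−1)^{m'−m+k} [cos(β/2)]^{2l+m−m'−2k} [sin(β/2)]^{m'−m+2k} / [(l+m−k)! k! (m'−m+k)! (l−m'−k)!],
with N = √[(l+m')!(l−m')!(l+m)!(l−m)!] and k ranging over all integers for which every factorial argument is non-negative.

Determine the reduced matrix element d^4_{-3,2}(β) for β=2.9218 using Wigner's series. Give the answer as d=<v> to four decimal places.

d^4_{-3,2}(β=2.9218) via Wigner's sum:
Half-angle: c=0.109675, s=0.993967. N=√(1·5040·720·2)=2693.993318
Admissible k: 5..6 (factorial args all ≥0)
  k=5: (−1)^0·2693.9933/(240)·0.1097^3·0.9940^5 = +0.014367
  k=6: (−1)^1·2693.9933/(720)·0.1097^1·0.9940^7 = -0.393349
d^4_{-3,2}(2.9218) = +0.014367 -0.393349 = -0.378982

d=-0.3790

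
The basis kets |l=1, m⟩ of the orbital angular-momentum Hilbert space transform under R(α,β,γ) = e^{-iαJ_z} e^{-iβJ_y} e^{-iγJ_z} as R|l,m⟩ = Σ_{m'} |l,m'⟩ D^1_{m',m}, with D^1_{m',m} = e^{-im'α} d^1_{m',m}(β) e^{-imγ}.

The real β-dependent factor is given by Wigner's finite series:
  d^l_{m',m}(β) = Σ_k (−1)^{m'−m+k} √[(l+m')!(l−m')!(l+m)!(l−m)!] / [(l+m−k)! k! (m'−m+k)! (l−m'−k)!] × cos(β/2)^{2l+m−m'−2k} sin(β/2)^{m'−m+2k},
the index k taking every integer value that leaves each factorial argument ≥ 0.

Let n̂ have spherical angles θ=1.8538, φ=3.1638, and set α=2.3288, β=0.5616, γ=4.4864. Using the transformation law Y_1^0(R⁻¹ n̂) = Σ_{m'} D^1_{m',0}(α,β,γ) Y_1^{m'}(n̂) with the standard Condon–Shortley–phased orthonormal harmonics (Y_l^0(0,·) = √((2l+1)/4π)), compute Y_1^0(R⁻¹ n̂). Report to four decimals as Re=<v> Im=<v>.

Re=0.0522 Im=0.0000

Need the full column D^1_{m',0} for m'=−1..1 at α=2.3288, β=0.5616, γ=4.4864.
cos(β/2)=0.960834, sin(β/2)=0.277124
d^1_{-1,0}: single k=1 term ⇒ +0.376563;  D = -0.258877+0.273464i
d^1_{0,0}: k∈[0..1] ⇒ +0.923202 -0.076798 = +0.846404;  D = +0.846404+0.000000i
d^1_{1,0}: single k=0 term ⇒ -0.376563;  D = +0.258877+0.273464i
Y_1^{m'}(θ=1.8538,φ=3.1638) and Σ D·Y over m':
  (-0.2589+0.2735i)·(-0.3317+0.0074i)  (+0.8464+0.0000i)·(-0.1364+0.0000i)  (+0.2589+0.2735i)·(+0.3317+0.0074i)
Y_1^0(R⁻¹ n̂) = +0.052212+0.000000i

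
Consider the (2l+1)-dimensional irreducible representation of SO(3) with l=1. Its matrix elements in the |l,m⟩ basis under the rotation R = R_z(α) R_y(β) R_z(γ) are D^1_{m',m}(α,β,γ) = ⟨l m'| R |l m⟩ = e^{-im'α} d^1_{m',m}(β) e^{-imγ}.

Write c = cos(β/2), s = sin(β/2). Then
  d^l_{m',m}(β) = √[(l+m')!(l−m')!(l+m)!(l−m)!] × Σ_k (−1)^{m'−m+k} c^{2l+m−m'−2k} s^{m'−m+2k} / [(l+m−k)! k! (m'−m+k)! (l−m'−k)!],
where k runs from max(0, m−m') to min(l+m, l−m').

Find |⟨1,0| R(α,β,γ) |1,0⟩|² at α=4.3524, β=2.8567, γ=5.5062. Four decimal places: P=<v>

P=0.9210

First d^1_{0,0}(β=2.8567), then the phase factors e^{-i(0)α} and e^{-i(0)γ}:
Half-angle: c=0.141965, s=0.989872. N=√(1·1·1·1)=1.000000
k∈{0,1} keeps every argument non-negative
  k=0: (−1)^0·1.0000/(1)·0.1420^2·0.9899^0 = +0.020154
  k=1: (−1)^1·1.0000/(1)·0.1420^0·0.9899^2 = -0.979846
d^1_{0,0}(2.8567) = +0.020154 -0.979846 = -0.959692
|D^1_{0,0}|² = |d^1_{0,0}(β)|² = (-0.959692)² = 0.921008 (the z-rotation phases have unit modulus)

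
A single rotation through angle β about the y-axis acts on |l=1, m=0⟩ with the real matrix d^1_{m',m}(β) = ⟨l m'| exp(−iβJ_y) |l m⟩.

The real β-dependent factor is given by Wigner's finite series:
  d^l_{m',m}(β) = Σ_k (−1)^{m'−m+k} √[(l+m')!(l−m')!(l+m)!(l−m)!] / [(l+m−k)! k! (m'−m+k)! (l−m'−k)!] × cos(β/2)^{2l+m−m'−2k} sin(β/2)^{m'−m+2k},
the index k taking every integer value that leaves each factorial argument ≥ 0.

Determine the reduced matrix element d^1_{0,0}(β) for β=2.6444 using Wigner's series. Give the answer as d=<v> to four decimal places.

d^1_{0,0}(β=2.6444) via Wigner's sum:
c=cos(2.6444/2)=0.246044, s=sin(2.6444/2)=0.969259; N=√[1·1·1·1]=1.000000
k: max(0,(0)−(0))=0 … min(1+(0),1−(0))=1
  k=0: (−1)^0·1.0000/(1)·0.2460^2·0.9693^0 = +0.060537
  k=1: (−1)^1·1.0000/(1)·0.2460^0·0.9693^2 = -0.939463
d^1_{0,0}(2.6444) = +0.060537 -0.939463 = -0.878925

d=-0.8789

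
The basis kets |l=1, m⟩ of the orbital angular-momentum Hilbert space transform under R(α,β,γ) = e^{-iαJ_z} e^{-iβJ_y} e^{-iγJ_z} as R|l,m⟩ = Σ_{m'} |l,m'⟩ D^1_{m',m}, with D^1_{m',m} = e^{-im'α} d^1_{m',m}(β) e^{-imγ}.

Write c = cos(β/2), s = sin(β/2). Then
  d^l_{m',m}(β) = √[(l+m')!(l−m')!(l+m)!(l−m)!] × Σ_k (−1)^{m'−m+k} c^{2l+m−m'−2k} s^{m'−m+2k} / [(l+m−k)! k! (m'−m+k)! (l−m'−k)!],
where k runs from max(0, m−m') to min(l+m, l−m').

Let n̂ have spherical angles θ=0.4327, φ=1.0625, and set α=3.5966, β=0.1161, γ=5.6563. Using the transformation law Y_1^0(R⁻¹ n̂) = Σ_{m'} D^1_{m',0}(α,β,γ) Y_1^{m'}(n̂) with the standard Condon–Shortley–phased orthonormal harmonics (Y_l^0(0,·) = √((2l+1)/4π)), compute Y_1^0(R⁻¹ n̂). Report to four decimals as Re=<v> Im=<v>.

Need the full column D^1_{m',0} for m'=−1..1 at α=3.5966, β=0.1161, γ=5.6563.
cos(β/2)=0.998316, sin(β/2)=0.058017
d^1_{-1,0}: single k=1 term ⇒ +0.081911;  D = -0.073577-0.035997i
d^1_{0,0}: k∈[0..1] ⇒ +0.996634 -0.003366 = +0.993268;  D = +0.993268+0.000000i
d^1_{1,0}: single k=0 term ⇒ -0.081911;  D = +0.073577-0.035997i
Y_1^{m'}(θ=0.4327,φ=1.0625) and Σ D·Y over m':
  (-0.0736-0.0360i)·(+0.0705-0.1266i)  (+0.9933+0.0000i)·(+0.4436+0.0000i)  (+0.0736-0.0360i)·(-0.0705-0.1266i)
Y_1^0(R⁻¹ n̂) = +0.421098+0.000000i

Re=0.4211 Im=0.0000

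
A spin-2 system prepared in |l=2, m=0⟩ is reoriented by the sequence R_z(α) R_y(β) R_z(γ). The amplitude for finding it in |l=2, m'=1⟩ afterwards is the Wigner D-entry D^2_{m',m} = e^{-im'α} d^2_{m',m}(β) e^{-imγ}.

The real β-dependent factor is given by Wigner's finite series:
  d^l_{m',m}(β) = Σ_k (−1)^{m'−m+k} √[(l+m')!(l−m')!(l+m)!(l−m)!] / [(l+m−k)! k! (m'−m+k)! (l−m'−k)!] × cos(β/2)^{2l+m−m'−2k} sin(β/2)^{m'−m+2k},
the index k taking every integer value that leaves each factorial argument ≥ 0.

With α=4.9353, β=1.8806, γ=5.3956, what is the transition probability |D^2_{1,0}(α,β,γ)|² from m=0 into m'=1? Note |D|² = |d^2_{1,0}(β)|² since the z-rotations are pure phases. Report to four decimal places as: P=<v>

P=0.1265

Split into d^2_{1,0}(β=1.8806) × two z-phases.
Half-angle: c=0.589546, s=0.807735. N=√(6·1·2·2)=4.898979
Admissible k: 0..1 (factorial args all ≥0)
  k=0: (−1)^1·4.8990/(2)·0.5895^3·0.8077^1 = -0.405412
  k=1: (−1)^2·4.8990/(2)·0.5895^1·0.8077^3 = +0.761027
d^2_{1,0}(1.8806) = -0.405412 +0.761027 = +0.355614
|D^2_{1,0}|² = |d^2_{1,0}(β)|² = (+0.355614)² = 0.126461 (the z-rotation phases have unit modulus)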